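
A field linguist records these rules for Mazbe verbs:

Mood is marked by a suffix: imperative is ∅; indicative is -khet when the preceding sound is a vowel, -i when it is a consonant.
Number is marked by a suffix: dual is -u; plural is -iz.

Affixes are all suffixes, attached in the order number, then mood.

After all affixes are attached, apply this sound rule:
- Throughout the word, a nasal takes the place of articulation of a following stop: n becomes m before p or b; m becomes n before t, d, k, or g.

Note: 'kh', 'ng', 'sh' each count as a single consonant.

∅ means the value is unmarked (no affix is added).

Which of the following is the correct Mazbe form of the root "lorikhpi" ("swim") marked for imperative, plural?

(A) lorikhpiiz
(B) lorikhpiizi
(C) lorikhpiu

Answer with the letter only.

A

Attach number plural -iz → lorikhpiiz.
mood = imperative: zero marking, form stays lorikhpiiz.
Nasal assimilation: no change.
So the correct form is lorikhpiiz, option (A).
(B) lorikhpiizi is wrong: it uses indicative instead of imperative for mood.
(C) lorikhpiu is wrong: it uses dual instead of plural for number.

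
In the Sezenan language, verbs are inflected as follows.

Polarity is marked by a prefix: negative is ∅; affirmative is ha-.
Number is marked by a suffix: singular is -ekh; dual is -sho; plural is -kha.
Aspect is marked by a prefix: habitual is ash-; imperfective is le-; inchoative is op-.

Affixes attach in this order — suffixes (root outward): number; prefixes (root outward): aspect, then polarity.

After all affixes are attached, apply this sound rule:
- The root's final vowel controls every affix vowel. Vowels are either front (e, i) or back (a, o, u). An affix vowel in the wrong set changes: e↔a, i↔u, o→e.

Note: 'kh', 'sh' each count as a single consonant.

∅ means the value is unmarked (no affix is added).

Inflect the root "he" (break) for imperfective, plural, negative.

lehekhe

Attach number plural -kha → hekha.
Attach aspect imperfective le- → lehekha.
polarity = negative: zero marking, form stays lehekha.
Apply vowel harmony: lehekha → lehekhe.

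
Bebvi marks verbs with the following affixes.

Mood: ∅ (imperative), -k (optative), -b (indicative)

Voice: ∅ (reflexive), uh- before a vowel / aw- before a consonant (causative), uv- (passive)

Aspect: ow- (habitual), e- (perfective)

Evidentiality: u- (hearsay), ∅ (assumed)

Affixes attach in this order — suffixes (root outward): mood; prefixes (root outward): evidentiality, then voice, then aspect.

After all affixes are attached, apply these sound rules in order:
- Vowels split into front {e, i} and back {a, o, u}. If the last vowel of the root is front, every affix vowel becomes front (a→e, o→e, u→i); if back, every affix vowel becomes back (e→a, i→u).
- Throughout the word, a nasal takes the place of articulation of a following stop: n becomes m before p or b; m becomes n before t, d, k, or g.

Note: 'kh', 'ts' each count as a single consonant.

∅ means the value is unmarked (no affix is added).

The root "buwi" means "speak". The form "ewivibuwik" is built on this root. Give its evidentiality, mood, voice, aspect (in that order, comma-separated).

hearsay, optative, passive, habitual

Segment: ow-uv-u-buwi-k.
evidentiality: u- → hearsay.
mood: -k → optative.
voice: uv- → passive.
aspect: ow- → habitual.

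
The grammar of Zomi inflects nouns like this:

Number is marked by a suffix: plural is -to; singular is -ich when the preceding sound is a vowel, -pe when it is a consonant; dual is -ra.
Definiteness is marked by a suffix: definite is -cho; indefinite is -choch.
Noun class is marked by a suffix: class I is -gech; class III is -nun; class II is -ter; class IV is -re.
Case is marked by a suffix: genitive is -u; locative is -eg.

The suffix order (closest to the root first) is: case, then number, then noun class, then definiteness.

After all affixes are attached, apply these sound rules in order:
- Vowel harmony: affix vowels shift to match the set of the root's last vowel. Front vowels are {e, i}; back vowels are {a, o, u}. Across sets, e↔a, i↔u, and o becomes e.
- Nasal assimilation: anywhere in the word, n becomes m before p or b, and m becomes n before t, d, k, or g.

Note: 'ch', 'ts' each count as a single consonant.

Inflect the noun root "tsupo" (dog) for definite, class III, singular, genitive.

tsupouuchnuncho

Attach case genitive -u → tsupou.
Attach number singular -ich (after vowel 'u') → tsupouich.
Attach noun class class III -nun → tsupouichnun.
Attach definiteness definite -cho → tsupouichnuncho.
Apply vowel harmony: tsupouichnuncho → tsupouuchnuncho.
Nasal assimilation: no change.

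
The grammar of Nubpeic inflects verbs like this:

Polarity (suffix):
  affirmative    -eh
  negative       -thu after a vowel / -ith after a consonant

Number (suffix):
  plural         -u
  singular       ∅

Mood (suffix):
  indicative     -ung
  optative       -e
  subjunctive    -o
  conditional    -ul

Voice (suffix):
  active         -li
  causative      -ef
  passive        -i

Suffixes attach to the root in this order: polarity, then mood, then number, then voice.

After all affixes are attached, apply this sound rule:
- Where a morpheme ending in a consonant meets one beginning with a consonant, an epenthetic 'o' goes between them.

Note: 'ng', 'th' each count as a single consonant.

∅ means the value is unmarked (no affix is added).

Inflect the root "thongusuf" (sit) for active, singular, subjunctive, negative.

Attach polarity negative -ith (after consonant 'f') → thongusufith.
Attach mood subjunctive -o → thongusufitho.
number = singular: zero marking, form stays thongusufitho.
Attach voice active -li → thongusufitholi.
Epenthesis: no change.

thongusufitholi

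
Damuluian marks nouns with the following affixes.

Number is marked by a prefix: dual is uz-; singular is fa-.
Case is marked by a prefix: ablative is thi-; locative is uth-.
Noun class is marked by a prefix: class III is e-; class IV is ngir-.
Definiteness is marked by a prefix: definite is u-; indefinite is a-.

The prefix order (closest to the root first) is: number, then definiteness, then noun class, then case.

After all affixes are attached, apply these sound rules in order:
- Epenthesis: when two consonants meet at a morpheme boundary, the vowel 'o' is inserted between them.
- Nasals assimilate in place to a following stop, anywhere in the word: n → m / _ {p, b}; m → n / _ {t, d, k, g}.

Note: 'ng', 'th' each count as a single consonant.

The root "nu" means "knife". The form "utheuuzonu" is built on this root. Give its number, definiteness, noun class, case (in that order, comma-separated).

Segment: uth-e-u-uz-nu.
number: uz- → dual.
definiteness: u- → definite.
noun class: e- → class III.
case: uth- → locative.

dual, definite, class III, locative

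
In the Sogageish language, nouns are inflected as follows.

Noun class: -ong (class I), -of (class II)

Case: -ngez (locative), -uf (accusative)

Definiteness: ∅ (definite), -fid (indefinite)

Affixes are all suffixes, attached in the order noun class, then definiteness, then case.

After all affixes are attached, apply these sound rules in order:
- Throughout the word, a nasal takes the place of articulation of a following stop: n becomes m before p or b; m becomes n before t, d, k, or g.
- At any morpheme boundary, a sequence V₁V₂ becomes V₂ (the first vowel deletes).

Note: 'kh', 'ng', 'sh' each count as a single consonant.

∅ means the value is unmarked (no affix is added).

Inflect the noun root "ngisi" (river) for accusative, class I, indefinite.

Attach noun class class I -ong → ngisiong.
Attach definiteness indefinite -fid → ngisiongfid.
Attach case accusative -uf → ngisiongfiduf.
Nasal assimilation: no change.
Apply vowel deletion: ngisiongfiduf → ngisongfiduf.

ngisongfiduf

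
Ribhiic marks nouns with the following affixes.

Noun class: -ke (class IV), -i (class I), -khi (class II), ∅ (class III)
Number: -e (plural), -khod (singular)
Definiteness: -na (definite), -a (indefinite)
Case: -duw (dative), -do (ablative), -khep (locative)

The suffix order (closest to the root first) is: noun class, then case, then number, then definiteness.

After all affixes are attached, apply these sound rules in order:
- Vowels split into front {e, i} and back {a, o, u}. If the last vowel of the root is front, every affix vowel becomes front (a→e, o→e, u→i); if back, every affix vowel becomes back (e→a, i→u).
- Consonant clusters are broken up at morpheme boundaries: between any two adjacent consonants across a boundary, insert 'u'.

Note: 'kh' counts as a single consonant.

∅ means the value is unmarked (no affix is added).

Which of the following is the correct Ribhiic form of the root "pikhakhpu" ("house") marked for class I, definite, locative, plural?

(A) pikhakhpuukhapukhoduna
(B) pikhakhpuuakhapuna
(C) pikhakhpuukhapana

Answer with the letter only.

C

Attach noun class class I -i → pikhakhpui.
Attach case locative -khep → pikhakhpuikhep.
Attach number plural -e → pikhakhpuikhepe.
Attach definiteness definite -na → pikhakhpuikhepena.
Apply vowel harmony: pikhakhpuikhepena → pikhakhpuukhapana.
Epenthesis: no change.
So the correct form is pikhakhpuukhapana, option (C).
(B) pikhakhpuuakhapuna is wrong: it has the affixes in the wrong order.
(A) pikhakhpuukhapukhoduna is wrong: it uses singular instead of plural for number.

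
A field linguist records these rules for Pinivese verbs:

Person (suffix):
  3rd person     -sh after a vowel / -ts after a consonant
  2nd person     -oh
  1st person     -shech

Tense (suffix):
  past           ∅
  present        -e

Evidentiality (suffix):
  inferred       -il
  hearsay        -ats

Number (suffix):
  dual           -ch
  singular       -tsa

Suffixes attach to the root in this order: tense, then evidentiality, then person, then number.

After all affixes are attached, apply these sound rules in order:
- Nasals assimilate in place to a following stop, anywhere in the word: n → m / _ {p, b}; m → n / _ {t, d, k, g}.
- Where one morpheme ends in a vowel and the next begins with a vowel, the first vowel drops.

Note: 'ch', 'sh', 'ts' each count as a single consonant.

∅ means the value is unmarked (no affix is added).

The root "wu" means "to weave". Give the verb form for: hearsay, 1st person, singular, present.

watsshechtsa

Attach tense present -e → wue.
Attach evidentiality hearsay -ats → wueats.
Attach person 1st person -shech → wueatsshech.
Attach number singular -tsa → wueatsshechtsa.
Nasal assimilation: no change.
Apply vowel deletion: wueatsshechtsa → watsshechtsa.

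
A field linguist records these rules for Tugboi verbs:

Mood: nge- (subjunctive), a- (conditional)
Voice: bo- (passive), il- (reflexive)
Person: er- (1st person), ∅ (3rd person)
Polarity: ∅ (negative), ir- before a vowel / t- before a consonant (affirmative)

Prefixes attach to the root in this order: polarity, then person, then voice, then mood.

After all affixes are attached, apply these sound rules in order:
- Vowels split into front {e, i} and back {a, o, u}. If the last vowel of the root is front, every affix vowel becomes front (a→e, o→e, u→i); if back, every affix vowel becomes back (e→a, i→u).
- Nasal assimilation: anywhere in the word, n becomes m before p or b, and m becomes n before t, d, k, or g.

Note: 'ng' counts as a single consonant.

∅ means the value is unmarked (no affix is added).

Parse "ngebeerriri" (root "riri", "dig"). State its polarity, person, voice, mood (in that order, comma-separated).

negative, 1st person, passive, subjunctive

Segment: nge-bo-er-riri.
polarity: ∅ → negative.
person: er- → 1st person.
voice: bo- → passive.
mood: nge- → subjunctive.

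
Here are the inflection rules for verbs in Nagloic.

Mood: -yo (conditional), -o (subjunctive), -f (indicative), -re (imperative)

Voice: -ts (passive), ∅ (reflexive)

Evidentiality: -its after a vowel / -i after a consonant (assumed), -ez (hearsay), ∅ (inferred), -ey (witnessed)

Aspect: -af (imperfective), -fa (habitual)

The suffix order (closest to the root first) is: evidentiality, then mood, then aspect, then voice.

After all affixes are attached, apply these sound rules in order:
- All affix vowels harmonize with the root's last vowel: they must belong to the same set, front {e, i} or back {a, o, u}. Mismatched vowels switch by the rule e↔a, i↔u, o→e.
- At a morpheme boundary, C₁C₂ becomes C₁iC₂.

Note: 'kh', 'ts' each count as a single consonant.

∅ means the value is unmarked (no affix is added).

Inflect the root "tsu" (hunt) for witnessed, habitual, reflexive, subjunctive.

Attach evidentiality witnessed -ey → tsuey.
Attach mood subjunctive -o → tsueyo.
Attach aspect habitual -fa → tsueyofa.
voice = reflexive: zero marking, form stays tsueyofa.
Apply vowel harmony: tsueyofa → tsuayofa.
Epenthesis: no change.

tsuayofa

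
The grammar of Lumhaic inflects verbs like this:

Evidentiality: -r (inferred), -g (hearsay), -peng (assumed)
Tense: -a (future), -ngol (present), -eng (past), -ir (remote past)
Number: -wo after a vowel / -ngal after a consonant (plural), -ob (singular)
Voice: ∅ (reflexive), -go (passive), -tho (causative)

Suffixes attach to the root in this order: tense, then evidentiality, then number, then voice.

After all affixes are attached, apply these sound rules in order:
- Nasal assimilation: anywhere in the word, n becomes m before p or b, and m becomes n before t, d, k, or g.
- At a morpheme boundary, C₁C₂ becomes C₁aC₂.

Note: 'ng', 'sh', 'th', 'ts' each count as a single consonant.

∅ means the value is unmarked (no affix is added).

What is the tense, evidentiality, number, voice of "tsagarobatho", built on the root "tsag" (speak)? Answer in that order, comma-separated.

Segment: tsag-a-r-ob-tho.
tense: -a → future.
evidentiality: -r → inferred.
number: -ob → singular.
voice: -tho → causative.

future, inferred, singular, causative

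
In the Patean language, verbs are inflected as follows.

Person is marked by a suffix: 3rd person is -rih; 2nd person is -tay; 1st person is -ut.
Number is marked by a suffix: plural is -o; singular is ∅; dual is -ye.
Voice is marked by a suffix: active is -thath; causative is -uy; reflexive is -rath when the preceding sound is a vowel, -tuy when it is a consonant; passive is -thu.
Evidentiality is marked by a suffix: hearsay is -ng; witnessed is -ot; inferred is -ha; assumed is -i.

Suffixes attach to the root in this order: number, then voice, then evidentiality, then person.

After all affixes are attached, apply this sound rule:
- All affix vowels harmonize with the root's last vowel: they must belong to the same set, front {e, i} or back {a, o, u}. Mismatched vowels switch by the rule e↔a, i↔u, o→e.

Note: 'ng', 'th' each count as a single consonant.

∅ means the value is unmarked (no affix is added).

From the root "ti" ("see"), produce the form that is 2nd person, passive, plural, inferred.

tiethihetey

Attach number plural -o → tio.
Attach voice passive -thu → tiothu.
Attach evidentiality inferred -ha → tiothuha.
Attach person 2nd person -tay → tiothuhatay.
Apply vowel harmony: tiothuhatay → tiethihetey.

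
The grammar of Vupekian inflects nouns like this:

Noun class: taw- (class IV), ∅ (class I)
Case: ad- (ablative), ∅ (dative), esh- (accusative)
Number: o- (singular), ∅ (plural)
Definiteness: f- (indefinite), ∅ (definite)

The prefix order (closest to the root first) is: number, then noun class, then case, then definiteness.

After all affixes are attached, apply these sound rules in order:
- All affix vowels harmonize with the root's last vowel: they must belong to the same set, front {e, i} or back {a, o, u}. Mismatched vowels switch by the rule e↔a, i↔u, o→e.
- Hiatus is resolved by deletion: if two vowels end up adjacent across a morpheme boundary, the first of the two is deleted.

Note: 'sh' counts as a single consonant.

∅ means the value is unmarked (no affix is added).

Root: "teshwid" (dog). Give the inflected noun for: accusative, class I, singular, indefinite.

fesheteshwid

Attach number singular o- → oteshwid.
noun class = class I: zero marking, form stays oteshwid.
Attach case accusative esh- → eshoteshwid.
Attach definiteness indefinite f- → feshoteshwid.
Apply vowel harmony: feshoteshwid → fesheteshwid.
Vowel deletion: no change.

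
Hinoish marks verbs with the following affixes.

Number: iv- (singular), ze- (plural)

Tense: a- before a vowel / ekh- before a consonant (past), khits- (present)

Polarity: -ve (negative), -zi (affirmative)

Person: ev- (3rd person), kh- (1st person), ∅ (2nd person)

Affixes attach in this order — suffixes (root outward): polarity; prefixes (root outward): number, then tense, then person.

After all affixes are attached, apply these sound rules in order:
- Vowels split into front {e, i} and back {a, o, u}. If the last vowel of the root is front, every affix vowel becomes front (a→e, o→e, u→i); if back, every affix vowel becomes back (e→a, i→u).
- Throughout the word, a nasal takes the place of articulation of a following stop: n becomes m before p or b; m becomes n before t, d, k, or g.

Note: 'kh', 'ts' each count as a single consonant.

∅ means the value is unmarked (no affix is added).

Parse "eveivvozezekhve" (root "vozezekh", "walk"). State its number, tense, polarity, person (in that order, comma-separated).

Segment: ev-a-iv-vozezekh-ve.
number: iv- → singular.
tense: a/ekh- → past.
polarity: -ve → negative.
person: ev- → 3rd person.

singular, past, negative, 3rd person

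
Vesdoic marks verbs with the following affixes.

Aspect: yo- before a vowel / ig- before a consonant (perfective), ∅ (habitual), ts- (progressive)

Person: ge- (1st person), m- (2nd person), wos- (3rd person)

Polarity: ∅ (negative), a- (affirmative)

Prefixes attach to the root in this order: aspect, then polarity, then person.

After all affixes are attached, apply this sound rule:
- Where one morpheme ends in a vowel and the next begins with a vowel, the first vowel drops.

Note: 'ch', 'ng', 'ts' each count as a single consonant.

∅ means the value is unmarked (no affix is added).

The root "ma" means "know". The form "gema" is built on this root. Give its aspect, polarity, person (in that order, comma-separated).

Segment: ge-ma.
aspect: ∅ → habitual.
polarity: ∅ → negative.
person: ge- → 1st person.

habitual, negative, 1st person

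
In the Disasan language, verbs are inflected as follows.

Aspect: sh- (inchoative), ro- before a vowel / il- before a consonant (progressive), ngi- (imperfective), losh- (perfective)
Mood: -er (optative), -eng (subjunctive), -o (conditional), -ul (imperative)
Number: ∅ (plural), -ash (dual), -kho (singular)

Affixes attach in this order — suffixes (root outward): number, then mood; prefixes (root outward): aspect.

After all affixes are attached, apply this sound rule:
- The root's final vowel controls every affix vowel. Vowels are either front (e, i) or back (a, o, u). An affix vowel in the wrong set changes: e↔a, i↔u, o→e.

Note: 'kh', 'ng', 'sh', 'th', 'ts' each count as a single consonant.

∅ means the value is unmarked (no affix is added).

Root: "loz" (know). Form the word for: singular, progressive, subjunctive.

ullozkhoang

Attach number singular -kho → lozkho.
Attach mood subjunctive -eng → lozkhoeng.
Attach aspect progressive il- (before consonant 'l') → illozkhoeng.
Apply vowel harmony: illozkhoeng → ullozkhoang.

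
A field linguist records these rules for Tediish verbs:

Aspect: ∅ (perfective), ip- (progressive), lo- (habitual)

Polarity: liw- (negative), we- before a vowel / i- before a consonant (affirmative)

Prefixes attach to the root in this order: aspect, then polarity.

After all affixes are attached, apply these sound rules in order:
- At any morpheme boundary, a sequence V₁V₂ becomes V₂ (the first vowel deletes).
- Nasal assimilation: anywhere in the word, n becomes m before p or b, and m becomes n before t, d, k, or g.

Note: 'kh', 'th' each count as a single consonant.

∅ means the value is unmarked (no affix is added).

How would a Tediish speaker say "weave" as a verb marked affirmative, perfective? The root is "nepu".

inepu

aspect = perfective: zero marking, form stays nepu.
Attach polarity affirmative i- (before consonant 'n') → inepu.
Vowel deletion: no change.
Nasal assimilation: no change.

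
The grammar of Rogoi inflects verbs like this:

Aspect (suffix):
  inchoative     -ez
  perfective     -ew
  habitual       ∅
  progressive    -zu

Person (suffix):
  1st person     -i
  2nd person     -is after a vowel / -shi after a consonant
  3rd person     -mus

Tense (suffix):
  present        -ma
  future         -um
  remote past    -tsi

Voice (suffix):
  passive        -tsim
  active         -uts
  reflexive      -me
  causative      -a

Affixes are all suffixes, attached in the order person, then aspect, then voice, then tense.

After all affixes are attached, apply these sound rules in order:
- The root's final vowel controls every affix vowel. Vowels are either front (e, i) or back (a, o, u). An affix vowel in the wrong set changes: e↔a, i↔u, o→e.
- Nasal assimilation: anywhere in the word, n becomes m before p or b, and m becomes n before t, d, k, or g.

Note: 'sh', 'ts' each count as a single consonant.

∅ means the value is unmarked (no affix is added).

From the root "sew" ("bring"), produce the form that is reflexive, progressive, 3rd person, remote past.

sewmiszimetsi

Attach person 3rd person -mus → sewmus.
Attach aspect progressive -zu → sewmuszu.
Attach voice reflexive -me → sewmuszume.
Attach tense remote past -tsi → sewmuszumetsi.
Apply vowel harmony: sewmuszumetsi → sewmiszimetsi.
Nasal assimilation: no change.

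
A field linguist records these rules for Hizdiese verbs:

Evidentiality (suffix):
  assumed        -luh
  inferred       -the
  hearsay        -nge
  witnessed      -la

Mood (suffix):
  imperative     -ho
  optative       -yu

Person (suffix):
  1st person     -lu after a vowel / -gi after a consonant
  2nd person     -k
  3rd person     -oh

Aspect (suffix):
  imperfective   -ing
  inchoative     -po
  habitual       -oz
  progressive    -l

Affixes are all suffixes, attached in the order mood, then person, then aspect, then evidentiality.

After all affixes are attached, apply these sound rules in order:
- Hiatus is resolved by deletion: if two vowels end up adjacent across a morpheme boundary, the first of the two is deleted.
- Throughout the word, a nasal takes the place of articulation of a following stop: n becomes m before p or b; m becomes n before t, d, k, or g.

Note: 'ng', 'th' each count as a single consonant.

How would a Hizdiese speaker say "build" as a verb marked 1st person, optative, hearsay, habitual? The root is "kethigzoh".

kethigzohyuloznge

Attach mood optative -yu → kethigzohyu.
Attach person 1st person -lu (after vowel 'u') → kethigzohyulu.
Attach aspect habitual -oz → kethigzohyuluoz.
Attach evidentiality hearsay -nge → kethigzohyuluoznge.
Apply vowel deletion: kethigzohyuluoznge → kethigzohyuloznge.
Nasal assimilation: no change.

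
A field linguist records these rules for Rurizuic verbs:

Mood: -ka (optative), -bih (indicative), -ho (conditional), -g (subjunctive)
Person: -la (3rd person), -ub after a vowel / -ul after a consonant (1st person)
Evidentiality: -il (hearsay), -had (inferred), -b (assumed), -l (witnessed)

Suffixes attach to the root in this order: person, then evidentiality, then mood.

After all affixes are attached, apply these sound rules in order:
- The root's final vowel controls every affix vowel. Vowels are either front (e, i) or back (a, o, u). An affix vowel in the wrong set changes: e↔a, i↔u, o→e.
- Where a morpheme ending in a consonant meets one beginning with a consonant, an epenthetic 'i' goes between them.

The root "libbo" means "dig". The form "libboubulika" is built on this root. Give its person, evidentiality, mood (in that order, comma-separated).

Segment: libbo-ub-il-ka.
person: -ub/ul → 1st person.
evidentiality: -il → hearsay.
mood: -ka → optative.

1st person, hearsay, optative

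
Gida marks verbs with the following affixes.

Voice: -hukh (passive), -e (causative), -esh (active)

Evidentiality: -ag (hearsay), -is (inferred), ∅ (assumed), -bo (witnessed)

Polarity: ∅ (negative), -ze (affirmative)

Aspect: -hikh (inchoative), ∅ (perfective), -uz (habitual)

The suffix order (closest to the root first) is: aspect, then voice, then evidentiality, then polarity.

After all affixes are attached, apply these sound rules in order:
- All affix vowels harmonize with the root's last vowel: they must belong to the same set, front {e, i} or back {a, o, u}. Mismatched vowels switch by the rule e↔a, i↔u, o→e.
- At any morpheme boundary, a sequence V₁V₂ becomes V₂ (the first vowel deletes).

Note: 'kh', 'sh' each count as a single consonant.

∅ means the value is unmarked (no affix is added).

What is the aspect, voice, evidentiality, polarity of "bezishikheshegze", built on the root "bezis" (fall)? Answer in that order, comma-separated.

inchoative, active, hearsay, affirmative

Segment: bezis-hikh-esh-ag-ze.
aspect: -hikh → inchoative.
voice: -esh → active.
evidentiality: -ag → hearsay.
polarity: -ze → affirmative.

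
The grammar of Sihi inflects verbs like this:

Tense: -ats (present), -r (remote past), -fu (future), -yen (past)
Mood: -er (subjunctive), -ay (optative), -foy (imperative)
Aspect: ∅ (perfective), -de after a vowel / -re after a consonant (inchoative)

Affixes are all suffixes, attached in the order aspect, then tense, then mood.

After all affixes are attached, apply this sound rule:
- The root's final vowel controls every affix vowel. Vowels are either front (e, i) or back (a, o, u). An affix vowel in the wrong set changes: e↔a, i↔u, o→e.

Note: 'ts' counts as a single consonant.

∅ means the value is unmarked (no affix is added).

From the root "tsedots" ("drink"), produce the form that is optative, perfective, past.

aspect = perfective: zero marking, form stays tsedots.
Attach tense past -yen → tsedotsyen.
Attach mood optative -ay → tsedotsyenay.
Apply vowel harmony: tsedotsyenay → tsedotsyanay.

tsedotsyanay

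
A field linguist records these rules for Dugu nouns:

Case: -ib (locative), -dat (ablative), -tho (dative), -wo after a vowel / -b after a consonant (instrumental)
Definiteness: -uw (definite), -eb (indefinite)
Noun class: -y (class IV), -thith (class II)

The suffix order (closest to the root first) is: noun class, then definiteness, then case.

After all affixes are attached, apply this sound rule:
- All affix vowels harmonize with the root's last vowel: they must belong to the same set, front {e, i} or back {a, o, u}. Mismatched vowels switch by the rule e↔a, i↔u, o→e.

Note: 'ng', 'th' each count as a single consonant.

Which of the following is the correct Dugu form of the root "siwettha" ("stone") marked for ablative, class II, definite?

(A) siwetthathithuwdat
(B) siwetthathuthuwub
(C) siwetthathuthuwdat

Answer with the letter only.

Attach noun class class II -thith → siwetthathith.
Attach definiteness definite -uw → siwetthathithuw.
Attach case ablative -dat → siwetthathithuwdat.
Apply vowel harmony: siwetthathithuwdat → siwetthathuthuwdat.
So the correct form is siwetthathuthuwdat, option (C).
(B) siwetthathuthuwub is wrong: it uses locative instead of ablative for case.
(A) siwetthathithuwdat is wrong: it fails to apply the sound rule(s).

C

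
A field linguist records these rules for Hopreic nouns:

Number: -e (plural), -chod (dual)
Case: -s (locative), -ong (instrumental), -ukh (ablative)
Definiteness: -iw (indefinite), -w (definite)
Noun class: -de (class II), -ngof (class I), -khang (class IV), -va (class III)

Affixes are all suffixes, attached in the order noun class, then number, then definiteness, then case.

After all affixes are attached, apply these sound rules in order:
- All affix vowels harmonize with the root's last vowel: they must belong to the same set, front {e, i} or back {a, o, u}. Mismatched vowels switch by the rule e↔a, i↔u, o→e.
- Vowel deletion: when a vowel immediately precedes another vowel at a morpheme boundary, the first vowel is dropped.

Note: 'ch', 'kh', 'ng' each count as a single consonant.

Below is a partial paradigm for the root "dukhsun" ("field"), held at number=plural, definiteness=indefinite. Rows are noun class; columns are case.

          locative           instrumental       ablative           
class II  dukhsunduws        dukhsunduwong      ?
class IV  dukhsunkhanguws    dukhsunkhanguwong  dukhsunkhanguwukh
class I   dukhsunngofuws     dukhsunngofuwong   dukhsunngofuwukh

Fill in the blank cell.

dukhsunduwukh

Attach noun class class II -de → dukhsunde.
Attach number plural -e → dukhsundee.
Attach definiteness indefinite -iw → dukhsundeeiw.
Attach case ablative -ukh → dukhsundeeiwukh.
Apply vowel harmony: dukhsundeeiwukh → dukhsundaauwukh.
Apply vowel deletion: dukhsundaauwukh → dukhsunduwukh.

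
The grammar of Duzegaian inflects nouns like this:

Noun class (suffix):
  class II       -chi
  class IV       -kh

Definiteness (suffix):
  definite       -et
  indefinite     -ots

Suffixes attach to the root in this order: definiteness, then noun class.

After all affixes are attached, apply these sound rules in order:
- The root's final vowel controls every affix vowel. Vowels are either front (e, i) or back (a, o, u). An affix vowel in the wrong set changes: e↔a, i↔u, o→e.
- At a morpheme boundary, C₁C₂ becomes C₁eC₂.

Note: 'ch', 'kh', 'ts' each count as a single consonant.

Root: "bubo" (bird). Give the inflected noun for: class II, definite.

Attach definiteness definite -et → buboet.
Attach noun class class II -chi → buboetchi.
Apply vowel harmony: buboetchi → buboatchu.
Apply epenthesis: buboatchu → buboatechu.

buboatechu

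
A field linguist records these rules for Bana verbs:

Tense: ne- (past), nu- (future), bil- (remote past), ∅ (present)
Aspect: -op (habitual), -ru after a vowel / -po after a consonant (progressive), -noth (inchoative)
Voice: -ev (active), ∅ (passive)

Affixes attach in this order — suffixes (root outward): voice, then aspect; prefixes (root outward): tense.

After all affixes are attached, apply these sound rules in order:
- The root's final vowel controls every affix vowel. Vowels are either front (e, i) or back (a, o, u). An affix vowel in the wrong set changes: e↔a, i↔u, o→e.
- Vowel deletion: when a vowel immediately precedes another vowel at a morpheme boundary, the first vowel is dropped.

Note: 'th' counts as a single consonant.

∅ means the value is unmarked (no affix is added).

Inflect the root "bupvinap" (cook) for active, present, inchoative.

bupvinapavnoth

tense = present: zero marking, form stays bupvinap.
Attach voice active -ev → bupvinapev.
Attach aspect inchoative -noth → bupvinapevnoth.
Apply vowel harmony: bupvinapevnoth → bupvinapavnoth.
Vowel deletion: no change.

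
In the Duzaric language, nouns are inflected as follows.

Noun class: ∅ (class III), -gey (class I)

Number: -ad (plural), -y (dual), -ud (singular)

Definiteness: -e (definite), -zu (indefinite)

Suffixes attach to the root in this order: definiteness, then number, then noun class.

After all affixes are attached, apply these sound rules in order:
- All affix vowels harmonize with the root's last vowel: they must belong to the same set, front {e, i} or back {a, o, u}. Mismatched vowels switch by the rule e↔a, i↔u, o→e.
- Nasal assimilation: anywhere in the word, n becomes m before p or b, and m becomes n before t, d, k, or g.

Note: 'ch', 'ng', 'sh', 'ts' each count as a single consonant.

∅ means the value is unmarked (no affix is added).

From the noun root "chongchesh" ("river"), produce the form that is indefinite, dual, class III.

chongcheshziy

Attach definiteness indefinite -zu → chongcheshzu.
Attach number dual -y → chongcheshzuy.
noun class = class III: zero marking, form stays chongcheshzuy.
Apply vowel harmony: chongcheshzuy → chongcheshziy.
Nasal assimilation: no change.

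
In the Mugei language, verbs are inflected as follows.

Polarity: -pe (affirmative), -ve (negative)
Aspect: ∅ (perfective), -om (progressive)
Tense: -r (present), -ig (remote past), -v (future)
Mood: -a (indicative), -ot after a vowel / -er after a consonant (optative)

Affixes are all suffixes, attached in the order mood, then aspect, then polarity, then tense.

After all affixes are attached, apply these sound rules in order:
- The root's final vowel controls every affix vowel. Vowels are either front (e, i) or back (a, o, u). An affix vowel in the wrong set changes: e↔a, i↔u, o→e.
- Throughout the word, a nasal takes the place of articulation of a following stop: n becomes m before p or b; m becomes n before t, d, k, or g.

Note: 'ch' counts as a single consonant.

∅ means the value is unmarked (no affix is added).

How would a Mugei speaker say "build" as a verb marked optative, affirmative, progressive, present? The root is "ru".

ruotompar

Attach mood optative -ot (after vowel 'u') → ruot.
Attach aspect progressive -om → ruotom.
Attach polarity affirmative -pe → ruotompe.
Attach tense present -r → ruotomper.
Apply vowel harmony: ruotomper → ruotompar.
Nasal assimilation: no change.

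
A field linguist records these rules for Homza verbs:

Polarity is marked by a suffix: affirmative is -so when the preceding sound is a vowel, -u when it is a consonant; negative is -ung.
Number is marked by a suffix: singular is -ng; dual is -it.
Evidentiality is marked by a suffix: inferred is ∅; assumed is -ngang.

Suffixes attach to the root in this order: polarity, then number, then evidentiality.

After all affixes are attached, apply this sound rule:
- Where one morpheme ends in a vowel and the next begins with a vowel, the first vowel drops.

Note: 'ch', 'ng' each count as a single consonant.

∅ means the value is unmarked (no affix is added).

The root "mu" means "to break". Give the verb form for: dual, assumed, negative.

mungitngang

Attach polarity negative -ung → muung.
Attach number dual -it → muungit.
Attach evidentiality assumed -ngang → muungitngang.
Apply vowel deletion: muungitngang → mungitngang.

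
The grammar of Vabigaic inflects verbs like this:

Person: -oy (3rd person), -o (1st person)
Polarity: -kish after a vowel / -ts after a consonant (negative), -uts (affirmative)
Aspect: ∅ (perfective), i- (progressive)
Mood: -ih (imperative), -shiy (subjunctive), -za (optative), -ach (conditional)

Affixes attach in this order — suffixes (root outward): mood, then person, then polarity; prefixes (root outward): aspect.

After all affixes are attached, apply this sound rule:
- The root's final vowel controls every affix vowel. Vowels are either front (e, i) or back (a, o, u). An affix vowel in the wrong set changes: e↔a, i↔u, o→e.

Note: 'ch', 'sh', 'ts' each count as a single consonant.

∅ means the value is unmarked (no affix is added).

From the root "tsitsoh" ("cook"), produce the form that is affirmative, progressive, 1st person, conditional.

utsitsohachouts

Attach aspect progressive i- → itsitsoh.
Attach mood conditional -ach → itsitsohach.
Attach person 1st person -o → itsitsohacho.
Attach polarity affirmative -uts → itsitsohachouts.
Apply vowel harmony: itsitsohachouts → utsitsohachouts.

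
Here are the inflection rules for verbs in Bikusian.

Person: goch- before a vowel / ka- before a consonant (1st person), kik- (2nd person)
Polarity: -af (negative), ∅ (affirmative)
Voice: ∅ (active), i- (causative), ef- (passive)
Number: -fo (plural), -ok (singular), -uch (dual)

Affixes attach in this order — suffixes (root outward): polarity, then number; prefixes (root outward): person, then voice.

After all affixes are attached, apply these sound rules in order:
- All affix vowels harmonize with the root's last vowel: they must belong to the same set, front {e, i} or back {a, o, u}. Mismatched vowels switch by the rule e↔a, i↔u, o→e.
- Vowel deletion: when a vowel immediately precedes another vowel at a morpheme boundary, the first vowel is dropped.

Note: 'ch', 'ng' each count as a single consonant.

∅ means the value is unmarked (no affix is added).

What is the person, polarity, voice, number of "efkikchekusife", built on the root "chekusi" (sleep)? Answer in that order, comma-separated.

2nd person, affirmative, passive, plural

Segment: ef-kik-chekusi-fo.
person: kik- → 2nd person.
polarity: ∅ → affirmative.
voice: ef- → passive.
number: -fo → plural.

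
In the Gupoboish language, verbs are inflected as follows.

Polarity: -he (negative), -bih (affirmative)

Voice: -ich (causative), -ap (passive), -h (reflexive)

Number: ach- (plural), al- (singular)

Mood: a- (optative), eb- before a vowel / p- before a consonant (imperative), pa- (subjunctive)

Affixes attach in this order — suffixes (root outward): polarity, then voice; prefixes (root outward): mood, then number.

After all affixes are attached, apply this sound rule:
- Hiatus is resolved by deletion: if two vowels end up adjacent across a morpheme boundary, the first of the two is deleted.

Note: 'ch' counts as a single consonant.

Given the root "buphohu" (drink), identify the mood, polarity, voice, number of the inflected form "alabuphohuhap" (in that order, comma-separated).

optative, negative, passive, singular

Segment: al-a-buphohu-he-ap.
mood: a- → optative.
polarity: -he → negative.
voice: -ap → passive.
number: al- → singular.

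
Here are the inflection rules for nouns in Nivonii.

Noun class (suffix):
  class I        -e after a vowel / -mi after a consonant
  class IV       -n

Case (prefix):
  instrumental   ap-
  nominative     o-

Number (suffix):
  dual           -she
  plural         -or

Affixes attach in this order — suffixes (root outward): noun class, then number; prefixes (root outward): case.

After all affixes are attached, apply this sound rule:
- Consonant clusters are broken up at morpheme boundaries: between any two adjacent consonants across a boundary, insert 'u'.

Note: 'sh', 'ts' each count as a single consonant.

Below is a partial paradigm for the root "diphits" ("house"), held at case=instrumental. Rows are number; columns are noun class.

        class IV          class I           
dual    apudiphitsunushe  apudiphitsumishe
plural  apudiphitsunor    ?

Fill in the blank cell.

apudiphitsumior

Attach noun class class I -mi (after consonant 'ts') → diphitsmi.
Attach number plural -or → diphitsmior.
Attach case instrumental ap- → apdiphitsmior.
Apply epenthesis: apdiphitsmior → apudiphitsumior.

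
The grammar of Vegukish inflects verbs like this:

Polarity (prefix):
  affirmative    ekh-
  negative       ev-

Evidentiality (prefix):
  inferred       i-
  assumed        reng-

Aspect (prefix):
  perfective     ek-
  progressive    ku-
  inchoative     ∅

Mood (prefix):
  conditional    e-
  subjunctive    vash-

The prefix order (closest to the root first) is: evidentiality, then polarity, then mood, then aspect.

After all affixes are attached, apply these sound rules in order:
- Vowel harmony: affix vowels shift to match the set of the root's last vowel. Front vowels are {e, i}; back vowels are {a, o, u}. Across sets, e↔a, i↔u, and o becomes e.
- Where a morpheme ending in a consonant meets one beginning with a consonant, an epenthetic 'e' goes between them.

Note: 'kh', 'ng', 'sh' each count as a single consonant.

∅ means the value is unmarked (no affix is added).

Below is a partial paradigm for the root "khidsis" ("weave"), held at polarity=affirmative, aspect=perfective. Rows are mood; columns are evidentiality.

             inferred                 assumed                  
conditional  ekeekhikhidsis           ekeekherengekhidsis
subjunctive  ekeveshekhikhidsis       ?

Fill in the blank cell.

Attach evidentiality assumed reng- → rengkhidsis.
Attach polarity affirmative ekh- → ekhrengkhidsis.
Attach mood subjunctive vash- → vashekhrengkhidsis.
Attach aspect perfective ek- → ekvashekhrengkhidsis.
Apply vowel harmony: ekvashekhrengkhidsis → ekveshekhrengkhidsis.
Apply epenthesis: ekveshekhrengkhidsis → ekeveshekherengekhidsis.

ekeveshekherengekhidsis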